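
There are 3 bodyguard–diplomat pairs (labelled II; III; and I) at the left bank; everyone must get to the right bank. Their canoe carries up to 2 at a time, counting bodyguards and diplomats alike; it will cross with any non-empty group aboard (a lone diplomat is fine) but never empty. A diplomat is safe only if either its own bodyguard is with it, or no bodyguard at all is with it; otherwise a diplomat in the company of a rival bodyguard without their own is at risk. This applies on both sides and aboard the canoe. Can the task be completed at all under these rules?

1. bodyguard II and diplomat II cross → the right bank.
2. bodyguard II crosses ← the left bank.
3. diplomat I and diplomat III cross → the right bank.
4. diplomat II crosses ← the left bank.
5. bodyguard I and bodyguard III cross → the right bank.
6. bodyguard III and diplomat III cross ← the left bank.
7. bodyguard II and bodyguard III cross → the right bank.
8. diplomat I crosses ← the left bank.
9. diplomat II and diplomat III cross → the right bank.
10. bodyguard I crosses ← the left bank.
11. bodyguard I and diplomat I cross → the right bank.

Yes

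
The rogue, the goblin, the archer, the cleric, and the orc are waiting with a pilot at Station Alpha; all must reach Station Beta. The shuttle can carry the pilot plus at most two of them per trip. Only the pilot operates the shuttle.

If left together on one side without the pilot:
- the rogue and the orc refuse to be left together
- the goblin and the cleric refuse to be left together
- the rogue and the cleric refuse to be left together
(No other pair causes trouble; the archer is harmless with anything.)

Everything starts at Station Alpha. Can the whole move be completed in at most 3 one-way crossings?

Counting alone: the pilot can take at most 2 across per trip to Station Beta, so moving all 5 needs at least 3 loaded trips out, with a return between consecutive ones — at least 5 crossings.
Since 3 < 5, 3 crossings cannot be enough. (The shortest complete plan in fact takes 5:)
1. Pilot goes to Station Beta with the goblin and the rogue.  [Station Alpha: the archer, the cleric, the orc | Station Beta: the goblin, the rogue]
2. Pilot goes back to Station Alpha alone.  [Station Alpha: the archer, the cleric, the orc | Station Beta: the goblin, the rogue]
3. Pilot goes to Station Beta with the archer.  [Station Alpha: the cleric, the orc | Station Beta: the archer, the goblin, the rogue]
4. Pilot goes back to Station Alpha alone.  [Station Alpha: the cleric, the orc | Station Beta: the archer, the goblin, the rogue]
5. Pilot goes to Station Beta with the cleric and the orc.  [Station Alpha: — | Station Beta: the archer, the cleric, the goblin, the orc, the rogue]

No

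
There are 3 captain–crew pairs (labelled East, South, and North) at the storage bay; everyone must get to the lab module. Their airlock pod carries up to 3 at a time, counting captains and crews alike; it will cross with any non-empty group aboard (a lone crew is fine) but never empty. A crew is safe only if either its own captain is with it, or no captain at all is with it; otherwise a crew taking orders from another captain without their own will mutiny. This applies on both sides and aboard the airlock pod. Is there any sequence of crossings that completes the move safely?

Yes

1. captain East and crew East cross → the lab module.
2. captain East crosses ← the storage bay.
3. captain East, captain North, and captain South cross → the lab module.
4. crew East crosses ← the storage bay.
5. crew East, crew North, and crew South cross → the lab module.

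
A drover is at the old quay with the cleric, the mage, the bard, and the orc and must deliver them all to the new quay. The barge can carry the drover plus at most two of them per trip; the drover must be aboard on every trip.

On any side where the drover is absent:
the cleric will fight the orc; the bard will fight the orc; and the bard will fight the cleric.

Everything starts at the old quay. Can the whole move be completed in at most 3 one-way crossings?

Counting alone: the drover can take at most 2 across per trip to the new quay, so moving all 4 needs at least 2 loaded trips out, with a return between consecutive ones — at least 3 crossings.
The safety rule pushes this higher. Following every safe sequence of crossings, the most of the 4 that can be at the new quay as the barge arrives there on crossing 3 is 3 — never all 4.
So the move cannot be finished within 3 crossings. (The shortest complete plan takes 5:)
1. Drover goes to the new quay with the bard and the cleric.
2. Drover goes back to the old quay with the cleric.
3. Drover goes to the new quay with the cleric and the mage.
4. Drover goes back to the old quay with the cleric.
5. Drover goes to the new quay with the cleric and the orc.

No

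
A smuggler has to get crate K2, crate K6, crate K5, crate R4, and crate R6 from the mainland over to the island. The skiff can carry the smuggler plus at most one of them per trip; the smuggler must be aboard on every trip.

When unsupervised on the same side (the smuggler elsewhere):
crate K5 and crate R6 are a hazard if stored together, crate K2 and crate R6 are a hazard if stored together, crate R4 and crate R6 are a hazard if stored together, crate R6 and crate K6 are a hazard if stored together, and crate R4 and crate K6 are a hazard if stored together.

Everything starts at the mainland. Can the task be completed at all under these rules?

Whatever the first load, the items left behind include a forbidden pair without the smuggler. No opening move is safe, so no plan exists.

No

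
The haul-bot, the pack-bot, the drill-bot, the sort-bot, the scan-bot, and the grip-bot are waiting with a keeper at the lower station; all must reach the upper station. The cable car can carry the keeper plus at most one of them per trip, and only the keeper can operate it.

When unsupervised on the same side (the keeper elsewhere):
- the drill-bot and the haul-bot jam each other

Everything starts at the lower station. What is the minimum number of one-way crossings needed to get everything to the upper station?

11

Counting alone: the keeper can take at most 1 across per trip to the upper station, so moving all 6 needs at least 6 loaded trips out, with a return between consecutive ones — at least 11 crossings.
The plan below uses exactly 11 crossings, so it is optimal:
1. Keeper goes to the upper station with the haul-bot.  [the lower station: the drill-bot, the grip-bot, the pack-bot, the scan-bot, the sort-bot | the upper station: the haul-bot]
2. Keeper goes back to the lower station alone.  [the lower station: the drill-bot, the grip-bot, the pack-bot, the scan-bot, the sort-bot | the upper station: the haul-bot]
3. Keeper goes to the upper station with the pack-bot.  [the lower station: the drill-bot, the grip-bot, the scan-bot, the sort-bot | the upper station: the haul-bot, the pack-bot]
4. Keeper goes back to the lower station alone.  [the lower station: the drill-bot, the grip-bot, the scan-bot, the sort-bot | the upper station: the haul-bot, the pack-bot]
5. Keeper goes to the upper station with the sort-bot.  [the lower station: the drill-bot, the grip-bot, the scan-bot | the upper station: the haul-bot, the pack-bot, the sort-bot]
6. Keeper goes back to the lower station alone.  [the lower station: the drill-bot, the grip-bot, the scan-bot | the upper station: the haul-bot, the pack-bot, the sort-bot]
7. Keeper goes to the upper station with the scan-bot.  [the lower station: the drill-bot, the grip-bot | the upper station: the haul-bot, the pack-bot, the scan-bot, the sort-bot]
8. Keeper goes back to the lower station alone.  [the lower station: the drill-bot, the grip-bot | the upper station: the haul-bot, the pack-bot, the scan-bot, the sort-bot]
9. Keeper goes to the upper station with the grip-bot.  [the lower station: the drill-bot | the upper station: the grip-bot, the haul-bot, the pack-bot, the scan-bot, the sort-bot]
10. Keeper goes back to the lower station alone.  [the lower station: the drill-bot | the upper station: the grip-bot, the haul-bot, the pack-bot, the scan-bot, the sort-bot]
11. Keeper goes to the upper station with the drill-bot.  [the lower station: — | the upper station: the drill-bot, the grip-bot, the haul-bot, the pack-bot, the scan-bot, the sort-bot]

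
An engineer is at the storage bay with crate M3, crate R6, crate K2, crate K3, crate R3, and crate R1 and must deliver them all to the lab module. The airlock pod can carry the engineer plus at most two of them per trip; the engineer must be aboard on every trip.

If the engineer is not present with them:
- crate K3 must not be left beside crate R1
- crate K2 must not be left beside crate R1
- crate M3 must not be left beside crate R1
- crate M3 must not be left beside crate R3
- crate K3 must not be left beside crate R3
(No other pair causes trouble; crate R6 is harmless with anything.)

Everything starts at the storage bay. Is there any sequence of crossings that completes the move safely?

1. Engineer goes to the lab module with crate R1 and crate R3.
2. Engineer goes back to the storage bay alone.
3. Engineer goes to the lab module with crate M3 and crate R6.
4. Engineer goes back to the storage bay with crate R1 and crate R3.
5. Engineer goes to the lab module with crate K2 and crate K3.
6. Engineer goes back to the storage bay alone.
7. Engineer goes to the lab module with crate R1 and crate R3.

Yes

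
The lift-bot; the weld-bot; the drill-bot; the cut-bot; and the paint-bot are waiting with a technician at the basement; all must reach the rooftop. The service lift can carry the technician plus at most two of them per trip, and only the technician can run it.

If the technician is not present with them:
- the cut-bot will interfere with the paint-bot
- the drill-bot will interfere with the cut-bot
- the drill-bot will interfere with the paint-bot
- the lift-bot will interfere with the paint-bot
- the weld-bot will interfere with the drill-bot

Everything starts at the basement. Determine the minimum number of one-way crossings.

Counting alone: the technician can take at most 2 across per trip to the rooftop, so moving all 5 needs at least 3 loaded trips out, with a return between consecutive ones — at least 5 crossings.
The safety rule pushes this higher. Following every safe sequence of crossings, the most of the 5 that can be at the rooftop as the service lift arrives there on crossing 5 is 4 — never all 5.
So no plan with fewer than 7 crossings exists, and this one achieves 7:
1. Technician goes to the rooftop with the drill-bot and the paint-bot.
2. Technician goes back to the basement with the drill-bot.
3. Technician goes to the rooftop with the drill-bot and the lift-bot.
4. Technician goes back to the basement with the paint-bot.
5. Technician goes to the rooftop with the cut-bot and the weld-bot.
6. Technician goes back to the basement with the drill-bot.
7. Technician goes to the rooftop with the drill-bot and the paint-bot.

7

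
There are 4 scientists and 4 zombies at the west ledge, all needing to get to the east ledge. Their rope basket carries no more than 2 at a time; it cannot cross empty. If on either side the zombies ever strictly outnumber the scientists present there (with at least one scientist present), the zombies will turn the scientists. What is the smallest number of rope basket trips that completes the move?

impossible

Following every safe sequence of crossings from the start, the most of the 8 that can be at the east ledge as the rope basket arrives there on crossings 1, 3, 5 is 2, 3, 4 respectively; the best ever achieved is 4 of 8.
From crossing 7 on, no configuration arises that was not already reachable earlier: only 11 distinct safe configurations (who is on which side, and where the rope basket is) can ever be reached, none of them has everyone across, and every continuation just revisits them. They are: 0 scientists + 0 zombies across (rope basket back at the start); 0 scientists + 1 zombie across (rope basket there); 0 scientists + 1 zombie across (rope basket back at the start); 0 scientists + 2 zombies across (rope basket there); 0 scientists + 2 zombies across (rope basket back at the start); 0 scientists + 3 zombies across (rope basket there); 0 scientists + 3 zombies across (rope basket back at the start); 0 scientists + 4 zombies across (rope basket there); 1 scientist + 1 zombie across (rope basket there); 1 scientist + 1 zombie across (rope basket back at the start); 2 scientists + 2 zombies across (rope basket there). So no valid plan exists.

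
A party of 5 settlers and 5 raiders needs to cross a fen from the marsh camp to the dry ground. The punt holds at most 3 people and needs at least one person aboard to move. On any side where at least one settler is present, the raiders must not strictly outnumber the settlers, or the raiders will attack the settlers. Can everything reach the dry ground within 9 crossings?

No

Counting alone: each trip to the dry ground takes at most 3 across and each return brings at least 1 back, so after t trips out (and t−1 returns) at most 3t − (t−1) of the 10 are across; that first reaches 10 at t = 5, so at least 9 crossings are needed.
The safety rule pushes this higher. Following every safe sequence of crossings, the most of the 10 that can be at the dry ground as the punt arrives there on crossing 9 is 9 — never all 10.
So the move cannot be finished within 9 crossings. (The shortest complete plan takes 11:)
1. 2 raiders → the dry ground.  (the marsh camp: 5S 3R; the dry ground: 0S 2R)
2. 1 raider ← the marsh camp.  (the marsh camp: 5S 4R; the dry ground: 0S 1R)
3. 3 raiders → the dry ground.  (the marsh camp: 5S 1R; the dry ground: 0S 4R)
4. 1 raider ← the marsh camp.  (the marsh camp: 5S 2R; the dry ground: 0S 3R)
5. 3 settlers → the dry ground.  (the marsh camp: 2S 2R; the dry ground: 3S 3R)
6. 1 settler and 1 raider ← the marsh camp.  (the marsh camp: 3S 3R; the dry ground: 2S 2R)
7. 3 settlers → the dry ground.  (the marsh camp: 0S 3R; the dry ground: 5S 2R)
8. 1 raider ← the marsh camp.  (the marsh camp: 0S 4R; the dry ground: 5S 1R)
9. 2 raiders → the dry ground.  (the marsh camp: 0S 2R; the dry ground: 5S 3R)
10. 1 raider ← the marsh camp.  (the marsh camp: 0S 3R; the dry ground: 5S 2R)
11. 3 raiders → the dry ground.  (the marsh camp: 0S 0R; the dry ground: 5S 5R)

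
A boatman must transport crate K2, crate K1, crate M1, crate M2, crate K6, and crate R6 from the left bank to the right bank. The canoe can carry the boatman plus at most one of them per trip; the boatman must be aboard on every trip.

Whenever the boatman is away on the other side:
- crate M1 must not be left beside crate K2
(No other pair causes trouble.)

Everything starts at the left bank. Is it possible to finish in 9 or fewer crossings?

No

Counting alone: the boatman can take at most 1 across per trip to the right bank, so moving all 6 needs at least 6 loaded trips out, with a return between consecutive ones — at least 11 crossings.
Since 9 < 11, 9 crossings cannot be enough. (The shortest complete plan in fact takes 11:)
1. Boatman goes to the right bank with crate K2.  [the left bank: crate K1, crate K6, crate M1, crate M2, crate R6 | the right bank: crate K2]
2. Boatman goes back to the left bank alone.  [the left bank: crate K1, crate K6, crate M1, crate M2, crate R6 | the right bank: crate K2]
3. Boatman goes to the right bank with crate K1.  [the left bank: crate K6, crate M1, crate M2, crate R6 | the right bank: crate K1, crate K2]
4. Boatman goes back to the left bank alone.  [the left bank: crate K6, crate M1, crate M2, crate R6 | the right bank: crate K1, crate K2]
5. Boatman goes to the right bank with crate M2.  [the left bank: crate K6, crate M1, crate R6 | the right bank: crate K1, crate K2, crate M2]
6. Boatman goes back to the left bank alone.  [the left bank: crate K6, crate M1, crate R6 | the right bank: crate K1, crate K2, crate M2]
7. Boatman goes to the right bank with crate K6.  [the left bank: crate M1, crate R6 | the right bank: crate K1, crate K2, crate K6, crate M2]
8. Boatman goes back to the left bank alone.  [the left bank: crate M1, crate R6 | the right bank: crate K1, crate K2, crate K6, crate M2]
9. Boatman goes to the right bank with crate R6.  [the left bank: crate M1 | the right bank: crate K1, crate K2, crate K6, crate M2, crate R6]
10. Boatman goes back to the left bank alone.  [the left bank: crate M1 | the right bank: crate K1, crate K2, crate K6, crate M2, crate R6]
11. Boatman goes to the right bank with crate M1.  [the left bank: — | the right bank: crate K1, crate K2, crate K6, crate M1, crate M2, crate R6]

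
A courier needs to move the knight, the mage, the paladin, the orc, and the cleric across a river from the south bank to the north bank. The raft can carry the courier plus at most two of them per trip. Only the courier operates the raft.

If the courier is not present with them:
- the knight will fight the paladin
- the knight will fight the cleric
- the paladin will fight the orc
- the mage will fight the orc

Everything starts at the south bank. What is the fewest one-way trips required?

7

Counting alone: the courier can take at most 2 across per trip to the north bank, so moving all 5 needs at least 3 loaded trips out, with a return between consecutive ones — at least 5 crossings.
The safety rule pushes this higher. Following every safe sequence of crossings, the most of the 5 that can be at the north bank as the raft arrives there on crossing 5 is 4 — never all 5.
So no plan with fewer than 7 crossings exists, and this one achieves 7:
1. Courier goes to the north bank with the knight and the orc.
2. Courier goes back to the south bank alone.
3. Courier goes to the north bank with the mage.
4. Courier goes back to the south bank with the orc.
5. Courier goes to the north bank with the cleric and the paladin.
6. Courier goes back to the south bank with the knight.
7. Courier goes to the north bank with the knight and the orc.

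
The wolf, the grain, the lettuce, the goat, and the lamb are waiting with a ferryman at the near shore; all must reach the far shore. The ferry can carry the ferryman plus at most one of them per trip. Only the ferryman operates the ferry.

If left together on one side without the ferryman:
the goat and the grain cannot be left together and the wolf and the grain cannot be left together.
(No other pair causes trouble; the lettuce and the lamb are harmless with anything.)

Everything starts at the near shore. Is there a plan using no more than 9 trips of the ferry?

Counting alone: the ferryman can take at most 1 across per trip to the far shore, so moving all 5 needs at least 5 loaded trips out, with a return between consecutive ones — at least 9 crossings.
The safety rule pushes this higher. Following every safe sequence of crossings, the most of the 5 that can be at the far shore as the ferry arrives there on crossing 9 is 4 — never all 5.
So the move cannot be finished within 9 crossings. (The shortest complete plan takes 11:)
1. Ferryman goes to the far shore with the grain.  [the near shore: the goat, the lamb, the lettuce, the wolf | the far shore: the grain]
2. Ferryman goes back to the near shore alone.  [the near shore: the goat, the lamb, the lettuce, the wolf | the far shore: the grain]
3. Ferryman goes to the far shore with the wolf.  [the near shore: the goat, the lamb, the lettuce | the far shore: the grain, the wolf]
4. Ferryman goes back to the near shore with the grain.  [the near shore: the goat, the grain, the lamb, the lettuce | the far shore: the wolf]
5. Ferryman goes to the far shore with the goat.  [the near shore: the grain, the lamb, the lettuce | the far shore: the goat, the wolf]
6. Ferryman goes back to the near shore alone.  [the near shore: the grain, the lamb, the lettuce | the far shore: the goat, the wolf]
7. Ferryman goes to the far shore with the lettuce.  [the near shore: the grain, the lamb | the far shore: the goat, the lettuce, the wolf]
8. Ferryman goes back to the near shore alone.  [the near shore: the grain, the lamb | the far shore: the goat, the lettuce, the wolf]
9. Ferryman goes to the far shore with the lamb.  [the near shore: the grain | the far shore: the goat, the lamb, the lettuce, the wolf]
10. Ferryman goes back to the near shore alone.  [the near shore: the grain | the far shore: the goat, the lamb, the lettuce, the wolf]
11. Ferryman goes to the far shore with the grain.  [the near shore: — | the far shore: the goat, the grain, the lamb, the lettuce, the wolf]

No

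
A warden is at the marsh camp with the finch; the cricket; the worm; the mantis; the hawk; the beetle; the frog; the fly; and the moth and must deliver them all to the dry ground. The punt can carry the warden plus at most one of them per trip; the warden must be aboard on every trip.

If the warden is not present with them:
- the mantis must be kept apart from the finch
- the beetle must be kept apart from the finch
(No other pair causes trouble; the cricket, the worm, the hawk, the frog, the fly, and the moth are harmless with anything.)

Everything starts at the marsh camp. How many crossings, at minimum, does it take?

Counting alone: the warden can take at most 1 across per trip to the dry ground, so moving all 9 needs at least 9 loaded trips out, with a return between consecutive ones — at least 17 crossings.
The safety rule pushes this higher. Following every safe sequence of crossings, the most of the 9 that can be at the dry ground as the punt arrives there on crossing 17 is 8 — never all 9.
So no plan with fewer than 19 crossings exists, and this one achieves 19:
1. Warden goes to the dry ground with the finch.
2. Warden goes back to the marsh camp alone.
3. Warden goes to the dry ground with the cricket.
4. Warden goes back to the marsh camp alone.
5. Warden goes to the dry ground with the worm.
6. Warden goes back to the marsh camp alone.
7. Warden goes to the dry ground with the mantis.
8. Warden goes back to the marsh camp with the finch.
9. Warden goes to the dry ground with the beetle.
10. Warden goes back to the marsh camp alone.
11. Warden goes to the dry ground with the hawk.
12. Warden goes back to the marsh camp alone.
13. Warden goes to the dry ground with the frog.
14. Warden goes back to the marsh camp alone.
15. Warden goes to the dry ground with the fly.
16. Warden goes back to the marsh camp alone.
17. Warden goes to the dry ground with the moth.
18. Warden goes back to the marsh camp alone.
19. Warden goes to the dry ground with the finch.

19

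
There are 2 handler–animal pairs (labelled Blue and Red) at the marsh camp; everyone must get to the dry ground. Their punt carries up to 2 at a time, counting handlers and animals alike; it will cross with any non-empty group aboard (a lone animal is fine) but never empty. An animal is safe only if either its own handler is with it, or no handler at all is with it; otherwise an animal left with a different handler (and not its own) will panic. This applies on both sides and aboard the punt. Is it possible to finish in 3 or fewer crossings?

Counting alone: each trip to the dry ground takes at most 2 across and each return brings at least 1 back, so after t trips out (and t−1 returns) at most 2t − (t−1) of the 4 are across; that first reaches 4 at t = 3, so at least 5 crossings are needed.
Since 3 < 5, 3 crossings cannot be enough. (The shortest complete plan in fact takes 5:)
1. animal Blue and handler Blue cross → the dry ground.
2. handler Blue crosses ← the marsh camp.
3. handler Blue and handler Red cross → the dry ground.
4. handler Red crosses ← the marsh camp.
5. animal Red and handler Red cross → the dry ground.

No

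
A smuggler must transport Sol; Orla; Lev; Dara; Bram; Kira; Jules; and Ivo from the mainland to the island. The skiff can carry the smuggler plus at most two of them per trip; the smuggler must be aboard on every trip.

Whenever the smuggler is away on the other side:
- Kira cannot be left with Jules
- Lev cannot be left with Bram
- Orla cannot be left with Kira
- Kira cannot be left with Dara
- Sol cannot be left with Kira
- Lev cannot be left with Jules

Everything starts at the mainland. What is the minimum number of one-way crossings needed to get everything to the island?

Counting alone: the smuggler can take at most 2 across per trip to the island, so moving all 8 needs at least 4 loaded trips out, with a return between consecutive ones — at least 7 crossings.
The safety rule pushes this higher. Following every safe sequence of crossings, the most of the 8 that can be at the island as the skiff arrives there on crossing 7 is 6 — never all 8.
So no plan with fewer than 9 crossings exists, and this one achieves 9:
1. Smuggler goes to the island with Kira and Lev.
2. Smuggler goes back to the mainland alone.
3. Smuggler goes to the island with Orla and Sol.
4. Smuggler goes back to the mainland with Kira.
5. Smuggler goes to the island with Dara and Jules.
6. Smuggler goes back to the mainland with Lev.
7. Smuggler goes to the island with Bram and Ivo.
8. Smuggler goes back to the mainland alone.
9. Smuggler goes to the island with Kira and Lev.

9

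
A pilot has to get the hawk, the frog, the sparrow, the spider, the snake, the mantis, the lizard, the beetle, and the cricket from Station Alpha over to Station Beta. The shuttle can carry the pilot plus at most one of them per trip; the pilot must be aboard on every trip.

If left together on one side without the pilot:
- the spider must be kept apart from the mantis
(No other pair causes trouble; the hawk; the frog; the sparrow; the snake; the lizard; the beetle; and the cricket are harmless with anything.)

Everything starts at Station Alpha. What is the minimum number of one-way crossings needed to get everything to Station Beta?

Counting alone: the pilot can take at most 1 across per trip to Station Beta, so moving all 9 needs at least 9 loaded trips out, with a return between consecutive ones — at least 17 crossings.
The plan below uses exactly 17 crossings, so it is optimal:
1. Pilot goes to Station Beta with the spider.  [Station Alpha: the beetle, the cricket, the frog, the hawk, the lizard, the mantis, the snake, the sparrow | Station Beta: the spider]
2. Pilot goes back to Station Alpha alone.  [Station Alpha: the beetle, the cricket, the frog, the hawk, the lizard, the mantis, the snake, the sparrow | Station Beta: the spider]
3. Pilot goes to Station Beta with the hawk.  [Station Alpha: the beetle, the cricket, the frog, the lizard, the mantis, the snake, the sparrow | Station Beta: the hawk, the spider]
4. Pilot goes back to Station Alpha alone.  [Station Alpha: the beetle, the cricket, the frog, the lizard, the mantis, the snake, the sparrow | Station Beta: the hawk, the spider]
5. Pilot goes to Station Beta with the frog.  [Station Alpha: the beetle, the cricket, the lizard, the mantis, the snake, the sparrow | Station Beta: the frog, the hawk, the spider]
6. Pilot goes back to Station Alpha alone.  [Station Alpha: the beetle, the cricket, the lizard, the mantis, the snake, the sparrow | Station Beta: the frog, the hawk, the spider]
7. Pilot goes to Station Beta with the sparrow.  [Station Alpha: the beetle, the cricket, the lizard, the mantis, the snake | Station Beta: the frog, the hawk, the sparrow, the spider]
8. Pilot goes back to Station Alpha alone.  [Station Alpha: the beetle, the cricket, the lizard, the mantis, the snake | Station Beta: the frog, the hawk, the sparrow, the spider]
9. Pilot goes to Station Beta with the snake.  [Station Alpha: the beetle, the cricket, the lizard, the mantis | Station Beta: the frog, the hawk, the snake, the sparrow, the spider]
10. Pilot goes back to Station Alpha alone.  [Station Alpha: the beetle, the cricket, the lizard, the mantis | Station Beta: the frog, the hawk, the snake, the sparrow, the spider]
11. Pilot goes to Station Beta with the lizard.  [Station Alpha: the beetle, the cricket, the mantis | Station Beta: the frog, the hawk, the lizard, the snake, the sparrow, the spider]
12. Pilot goes back to Station Alpha alone.  [Station Alpha: the beetle, the cricket, the mantis | Station Beta: the frog, the hawk, the lizard, the snake, the sparrow, the spider]
13. Pilot goes to Station Beta with the beetle.  [Station Alpha: the cricket, the mantis | Station Beta: the beetle, the frog, the hawk, the lizard, the snake, the sparrow, the spider]
14. Pilot goes back to Station Alpha alone.  [Station Alpha: the cricket, the mantis | Station Beta: the beetle, the frog, the hawk, the lizard, the snake, the sparrow, the spider]
15. Pilot goes to Station Beta with the cricket.  [Station Alpha: the mantis | Station Beta: the beetle, the cricket, the frog, the hawk, the lizard, the snake, the sparrow, the spider]
16. Pilot goes back to Station Alpha alone.  [Station Alpha: the mantis | Station Beta: the beetle, the cricket, the frog, the hawk, the lizard, the snake, the sparrow, the spider]
17. Pilot goes to Station Beta with the mantis.  [Station Alpha: — | Station Beta: the beetle, the cricket, the frog, the hawk, the lizard, the mantis, the snake, the sparrow, the spider]

17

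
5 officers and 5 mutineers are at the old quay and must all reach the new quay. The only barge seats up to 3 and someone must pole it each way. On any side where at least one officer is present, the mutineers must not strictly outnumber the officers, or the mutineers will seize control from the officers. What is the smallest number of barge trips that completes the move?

11

Counting alone: each trip to the new quay takes at most 3 across and each return brings at least 1 back, so after t trips out (and t−1 returns) at most 3t − (t−1) of the 10 are across; that first reaches 10 at t = 5, so at least 9 crossings are needed.
The safety rule pushes this higher. Following every safe sequence of crossings, the most of the 10 that can be at the new quay as the barge arrives there on crossing 9 is 9 — never all 10.
So no plan with fewer than 11 crossings exists, and this one achieves 11:
1. 2 mutineers → the new quay.  (the old quay: 5O 3M; the new quay: 0O 2M)
2. 1 mutineer ← the old quay.  (the old quay: 5O 4M; the new quay: 0O 1M)
3. 3 mutineers → the new quay.  (the old quay: 5O 1M; the new quay: 0O 4M)
4. 1 mutineer ← the old quay.  (the old quay: 5O 2M; the new quay: 0O 3M)
5. 3 officers → the new quay.  (the old quay: 2O 2M; the new quay: 3O 3M)
6. 1 officer and 1 mutineer ← the old quay.  (the old quay: 3O 3M; the new quay: 2O 2M)
7. 3 officers → the new quay.  (the old quay: 0O 3M; the new quay: 5O 2M)
8. 1 mutineer ← the old quay.  (the old quay: 0O 4M; the new quay: 5O 1M)
9. 2 mutineers → the new quay.  (the old quay: 0O 2M; the new quay: 5O 3M)
10. 1 mutineer ← the old quay.  (the old quay: 0O 3M; the new quay: 5O 2M)
11. 3 mutineers → the new quay.  (the old quay: 0O 0M; the new quay: 5O 5M)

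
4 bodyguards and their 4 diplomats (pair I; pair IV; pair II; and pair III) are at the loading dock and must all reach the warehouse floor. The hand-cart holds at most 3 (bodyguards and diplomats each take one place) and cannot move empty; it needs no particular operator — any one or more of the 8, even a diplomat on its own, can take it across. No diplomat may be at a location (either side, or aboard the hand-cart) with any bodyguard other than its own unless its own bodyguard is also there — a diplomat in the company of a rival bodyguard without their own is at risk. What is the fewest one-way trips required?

Counting alone: each trip to the warehouse floor takes at most 3 across and each return brings at least 1 back, so after t trips out (and t−1 returns) at most 3t − (t−1) of the 8 are across; that first reaches 8 at t = 4, so at least 7 crossings are needed.
The safety rule pushes this higher. Following every safe sequence of crossings, the most of the 8 that can be at the warehouse floor as the hand-cart arrives there on crossing 7 is 7 — never all 8.
So no plan with fewer than 9 crossings exists, and this one achieves 9:
1. bodyguard I and diplomat I cross → the warehouse floor.
2. bodyguard I crosses ← the loading dock.
3. bodyguard I, bodyguard IV, and diplomat IV cross → the warehouse floor.
4. bodyguard I and diplomat I cross ← the loading dock.
5. bodyguard I, bodyguard II, and bodyguard III cross → the warehouse floor.
6. diplomat IV crosses ← the loading dock.
7. diplomat I and diplomat IV cross → the warehouse floor.
8. diplomat I crosses ← the loading dock.
9. diplomat I, diplomat II, and diplomat III cross → the warehouse floor.

9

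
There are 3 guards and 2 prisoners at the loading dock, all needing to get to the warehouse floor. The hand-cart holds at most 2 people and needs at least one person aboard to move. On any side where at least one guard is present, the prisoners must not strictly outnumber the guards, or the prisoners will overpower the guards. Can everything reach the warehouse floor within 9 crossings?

Yes — this plan uses 7 crossings (≤ 9):
1. 2 prisoners → the warehouse floor.  (the loading dock: 3G 0P; the warehouse floor: 0G 2P)
2. 1 prisoner ← the loading dock.  (the loading dock: 3G 1P; the warehouse floor: 0G 1P)
3. 2 guards → the warehouse floor.  (the loading dock: 1G 1P; the warehouse floor: 2G 1P)
4. 1 guard ← the loading dock.  (the loading dock: 2G 1P; the warehouse floor: 1G 1P)
5. 1 guard and 1 prisoner → the warehouse floor.  (the loading dock: 1G 0P; the warehouse floor: 2G 2P)
6. 1 prisoner ← the loading dock.  (the loading dock: 1G 1P; the warehouse floor: 2G 1P)
7. 1 guard and 1 prisoner → the warehouse floor.  (the loading dock: 0G 0P; the warehouse floor: 3G 2P)

Yes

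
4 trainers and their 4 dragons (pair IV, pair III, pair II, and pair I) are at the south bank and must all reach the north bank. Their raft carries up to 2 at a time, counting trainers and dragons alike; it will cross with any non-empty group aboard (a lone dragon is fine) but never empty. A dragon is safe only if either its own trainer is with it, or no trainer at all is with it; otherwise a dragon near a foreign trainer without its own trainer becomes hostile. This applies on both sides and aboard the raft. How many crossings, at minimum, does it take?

Following every safe sequence of crossings from the start, the most of the 8 that can be at the north bank as the raft arrives there on crossings 1, 3, 5 is 2, 3, 4 respectively; the best ever achieved is 4 of 8.
From crossing 7 on, no configuration arises that was not already reachable earlier: only 44 distinct safe configurations (who is on which side, and where the raft is) can ever be reached, none of them has everyone across, and every continuation just revisits them. So no valid plan exists.

impossible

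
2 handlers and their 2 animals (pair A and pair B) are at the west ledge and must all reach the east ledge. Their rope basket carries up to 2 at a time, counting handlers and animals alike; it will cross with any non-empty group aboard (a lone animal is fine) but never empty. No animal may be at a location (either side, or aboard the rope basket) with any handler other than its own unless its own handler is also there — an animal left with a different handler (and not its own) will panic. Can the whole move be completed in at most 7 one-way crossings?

Yes — this plan uses 5 crossings (≤ 7):
1. animal A and handler A cross → the east ledge.
2. handler A crosses ← the west ledge.
3. handler A and handler B cross → the east ledge.
4. handler B crosses ← the west ledge.
5. animal B and handler B cross → the east ledge.

Yes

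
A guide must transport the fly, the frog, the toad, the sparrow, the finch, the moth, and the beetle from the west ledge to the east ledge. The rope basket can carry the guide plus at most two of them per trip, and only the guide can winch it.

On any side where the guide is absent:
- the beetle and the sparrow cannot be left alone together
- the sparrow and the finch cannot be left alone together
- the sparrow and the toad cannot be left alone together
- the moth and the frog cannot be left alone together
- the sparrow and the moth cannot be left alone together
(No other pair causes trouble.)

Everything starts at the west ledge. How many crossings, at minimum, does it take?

9

Counting alone: the guide can take at most 2 across per trip to the east ledge, so moving all 7 needs at least 4 loaded trips out, with a return between consecutive ones — at least 7 crossings.
The safety rule pushes this higher. Following every safe sequence of crossings, the most of the 7 that can be at the east ledge as the rope basket arrives there on crossing 7 is 6 — never all 7.
So no plan with fewer than 9 crossings exists, and this one achieves 9:
1. Guide goes to the east ledge with the frog and the sparrow.
2. Guide goes back to the west ledge alone.
3. Guide goes to the east ledge with the fly.
4. Guide goes back to the west ledge alone.
5. Guide goes to the east ledge with the finch and the toad.
6. Guide goes back to the west ledge with the sparrow.
7. Guide goes to the east ledge with the beetle and the sparrow.
8. Guide goes back to the west ledge with the sparrow.
9. Guide goes to the east ledge with the moth and the sparrow.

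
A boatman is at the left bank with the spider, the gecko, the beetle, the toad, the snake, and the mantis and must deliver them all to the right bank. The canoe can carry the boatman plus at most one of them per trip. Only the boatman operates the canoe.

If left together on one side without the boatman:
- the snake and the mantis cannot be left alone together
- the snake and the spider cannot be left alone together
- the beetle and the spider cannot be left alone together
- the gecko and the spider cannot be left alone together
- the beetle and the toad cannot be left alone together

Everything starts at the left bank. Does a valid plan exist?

Whatever the first load, the items left behind include a forbidden pair without the boatman. No opening move is safe, so no plan exists.

No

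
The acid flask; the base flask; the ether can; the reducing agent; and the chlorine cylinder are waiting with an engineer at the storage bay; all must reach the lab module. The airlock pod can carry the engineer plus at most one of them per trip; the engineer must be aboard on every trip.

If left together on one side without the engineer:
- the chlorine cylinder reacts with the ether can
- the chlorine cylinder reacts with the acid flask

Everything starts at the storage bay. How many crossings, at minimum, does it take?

11

Counting alone: the engineer can take at most 1 across per trip to the lab module, so moving all 5 needs at least 5 loaded trips out, with a return between consecutive ones — at least 9 crossings.
The safety rule pushes this higher. Following every safe sequence of crossings, the most of the 5 that can be at the lab module as the airlock pod arrives there on crossing 9 is 4 — never all 5.
So no plan with fewer than 11 crossings exists, and this one achieves 11:
1. Engineer goes to the lab module with the chlorine cylinder.
2. Engineer goes back to the storage bay alone.
3. Engineer goes to the lab module with the acid flask.
4. Engineer goes back to the storage bay with the chlorine cylinder.
5. Engineer goes to the lab module with the ether can.
6. Engineer goes back to the storage bay alone.
7. Engineer goes to the lab module with the base flask.
8. Engineer goes back to the storage bay alone.
9. Engineer goes to the lab module with the reducing agent.
10. Engineer goes back to the storage bay alone.
11. Engineer goes to the lab module with the chlorine cylinder.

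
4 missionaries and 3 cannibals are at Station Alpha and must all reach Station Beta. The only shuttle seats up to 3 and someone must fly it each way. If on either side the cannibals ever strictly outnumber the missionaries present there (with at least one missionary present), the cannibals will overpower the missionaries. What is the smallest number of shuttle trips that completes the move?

Counting alone: each trip to Station Beta takes at most 3 across and each return brings at least 1 back, so after t trips out (and t−1 returns) at most 3t − (t−1) of the 7 are across; that first reaches 7 at t = 3, so at least 5 crossings are needed.
The plan below uses exactly 5 crossings, so it is optimal:
1. 3 cannibals → Station Beta.  (Station Alpha: 4M 0C; Station Beta: 0M 3C)
2. 1 cannibal ← Station Alpha.  (Station Alpha: 4M 1C; Station Beta: 0M 2C)
3. 3 missionaries → Station Beta.  (Station Alpha: 1M 1C; Station Beta: 3M 2C)
4. 1 missionary ← Station Alpha.  (Station Alpha: 2M 1C; Station Beta: 2M 2C)
5. 2 missionaries and 1 cannibal → Station Beta.  (Station Alpha: 0M 0C; Station Beta: 4M 3C)

5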